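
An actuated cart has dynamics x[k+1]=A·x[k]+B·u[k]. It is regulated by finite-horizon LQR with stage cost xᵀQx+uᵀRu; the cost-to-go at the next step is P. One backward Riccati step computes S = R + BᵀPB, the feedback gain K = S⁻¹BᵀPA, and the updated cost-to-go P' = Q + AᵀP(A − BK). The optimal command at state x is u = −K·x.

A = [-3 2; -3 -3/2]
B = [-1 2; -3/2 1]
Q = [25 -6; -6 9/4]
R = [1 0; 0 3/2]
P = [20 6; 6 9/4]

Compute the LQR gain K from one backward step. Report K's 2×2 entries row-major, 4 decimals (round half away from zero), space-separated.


1.0880 0.1156 -0.9972 0.7278

BᵀP = [-29.0000 -9.3750; 46.0000 14.2500]
S = R + BᵀPB = [1 0; 0 3/2] + [43.0625 -67.3750; -67.3750 106.2500] = [44.0625 -67.3750; -67.3750 107.7500]
BᵀPA = [115.1250 -43.9375; -180.7500 70.6250]
K = S⁻¹·BᵀPA = [1.0880 0.1156; -0.9972 0.7278]
A−BK = [0.0823 0.6601; -0.3708 -2.0543]
AᵀP(A−BK) = [2.7539 -0.6453; -0.6453 2.7453]
P' = Q + AᵀP(A−BK) = [27.7539 -6.6453; -6.6453 4.9953]
tr(P') = 32.7492


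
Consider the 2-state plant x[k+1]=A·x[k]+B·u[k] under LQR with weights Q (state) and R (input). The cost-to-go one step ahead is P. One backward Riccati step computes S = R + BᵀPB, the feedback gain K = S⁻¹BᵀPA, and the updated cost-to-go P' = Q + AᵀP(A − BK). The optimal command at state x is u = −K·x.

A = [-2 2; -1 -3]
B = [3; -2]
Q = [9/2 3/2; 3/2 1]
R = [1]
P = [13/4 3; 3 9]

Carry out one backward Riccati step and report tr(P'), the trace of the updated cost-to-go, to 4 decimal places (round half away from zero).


58.0785

BᵀP = [3.7500 -9.0000]
S = R + BᵀPB = [1] + [29.2500] = [30.2500]
BᵀPA = [1.5000 34.5000]
K = S⁻¹·BᵀPA = [0.0496 1.1405]
A−BK = [-2.1488 -1.4215; -0.9008 -0.7190]
AᵀP(A−BK) = [33.9256 24.2893; 24.2893 18.6529]
P' = Q + AᵀP(A−BK) = [38.4256 25.7893; 25.7893 19.6529]
tr(P') = 58.0785


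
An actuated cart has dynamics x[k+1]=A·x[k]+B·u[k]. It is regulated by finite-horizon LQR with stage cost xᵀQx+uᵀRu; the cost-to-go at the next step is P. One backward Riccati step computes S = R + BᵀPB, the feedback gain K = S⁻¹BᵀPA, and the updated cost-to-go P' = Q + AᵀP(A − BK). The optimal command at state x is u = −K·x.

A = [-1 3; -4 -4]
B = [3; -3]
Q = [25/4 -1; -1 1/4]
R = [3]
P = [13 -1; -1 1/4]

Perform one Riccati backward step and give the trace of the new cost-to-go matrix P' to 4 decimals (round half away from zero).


13.5481

BᵀP = [42.0000 -3.7500]
S = R + BᵀPB = [3] + [137.2500] = [140.2500]
BᵀPA = [-27.0000 141.0000]
K = S⁻¹·BᵀPA = [-0.1925 1.0053]
A−BK = [-0.4225 -0.0160; -4.5775 -0.9840]
AᵀP(A−BK) = [3.8021 0.1444; 0.1444 3.2460]
P' = Q + AᵀP(A−BK) = [10.0521 -0.8556; -0.8556 3.4960]
tr(P') = 13.5481


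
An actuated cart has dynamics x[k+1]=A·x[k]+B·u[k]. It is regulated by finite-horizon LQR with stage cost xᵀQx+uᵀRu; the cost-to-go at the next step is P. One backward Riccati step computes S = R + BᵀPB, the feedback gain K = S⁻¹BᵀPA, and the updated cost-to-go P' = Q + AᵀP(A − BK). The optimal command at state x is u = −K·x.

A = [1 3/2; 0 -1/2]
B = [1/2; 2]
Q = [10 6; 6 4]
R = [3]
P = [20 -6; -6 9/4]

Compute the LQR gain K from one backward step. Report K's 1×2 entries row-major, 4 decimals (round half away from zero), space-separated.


BᵀP = [-2.0000 1.5000]
S = R + BᵀPB = [3] + [2.0000] = [5.0000]
BᵀPA = [-2.0000 -3.7500]
K = S⁻¹·BᵀPA = [-0.4000 -0.7500]
A−BK = [1.2000 1.8750; 0.8000 1.0000]
AᵀP(A−BK) = [19.2000 31.5000; 31.5000 51.7500]
P' = Q + AᵀP(A−BK) = [29.2000 37.5000; 37.5000 55.7500]
tr(P') = 84.9500

-0.4000 -0.7500


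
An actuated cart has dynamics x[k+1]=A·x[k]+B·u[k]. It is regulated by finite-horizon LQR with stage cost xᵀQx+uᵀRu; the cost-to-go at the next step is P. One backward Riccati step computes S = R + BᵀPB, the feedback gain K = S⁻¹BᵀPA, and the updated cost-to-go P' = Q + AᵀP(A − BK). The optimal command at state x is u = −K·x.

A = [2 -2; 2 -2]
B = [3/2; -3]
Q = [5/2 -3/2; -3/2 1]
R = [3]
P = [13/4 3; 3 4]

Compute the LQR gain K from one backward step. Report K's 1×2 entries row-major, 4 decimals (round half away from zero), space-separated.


BᵀP = [-4.1250 -7.5000]
S = R + BᵀPB = [3] + [16.3125] = [19.3125]
BᵀPA = [-23.2500 23.2500]
K = S⁻¹·BᵀPA = [-1.2039 1.2039]
A−BK = [3.8058 -3.8058; -1.6117 1.6117]
AᵀP(A−BK) = [25.0097 -25.0097; -25.0097 25.0097]
P' = Q + AᵀP(A−BK) = [27.5097 -26.5097; -26.5097 26.0097]
tr(P') = 53.5194

-1.2039 1.2039


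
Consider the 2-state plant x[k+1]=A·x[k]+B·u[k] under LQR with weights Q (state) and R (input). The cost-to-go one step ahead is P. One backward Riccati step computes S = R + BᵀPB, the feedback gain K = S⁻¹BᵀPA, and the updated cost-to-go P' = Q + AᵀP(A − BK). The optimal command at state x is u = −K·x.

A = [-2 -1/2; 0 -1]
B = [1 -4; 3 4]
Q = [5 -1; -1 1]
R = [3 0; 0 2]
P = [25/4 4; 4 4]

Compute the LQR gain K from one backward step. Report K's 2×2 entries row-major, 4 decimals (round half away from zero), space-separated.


-0.4803 -0.3585 0.3599 0.0335

BᵀP = [18.2500 16.0000; -9.0000 0.0000]
S = R + BᵀPB = [3 0; 0 2] + [66.2500 -9.0000; -9.0000 36.0000] = [69.2500 -9.0000; -9.0000 38.0000]
BᵀPA = [-36.5000 -25.1250; 18.0000 4.5000]
K = S⁻¹·BᵀPA = [-0.4803 -0.3585; 0.3599 0.0335]
A−BK = [-0.0800 -0.0074; 0.0012 -0.0587]
AᵀP(A−BK) = [0.9904 0.5628; 0.5628 0.4054]
P' = Q + AᵀP(A−BK) = [5.9904 -0.4372; -0.4372 1.4054]
tr(P') = 7.3958


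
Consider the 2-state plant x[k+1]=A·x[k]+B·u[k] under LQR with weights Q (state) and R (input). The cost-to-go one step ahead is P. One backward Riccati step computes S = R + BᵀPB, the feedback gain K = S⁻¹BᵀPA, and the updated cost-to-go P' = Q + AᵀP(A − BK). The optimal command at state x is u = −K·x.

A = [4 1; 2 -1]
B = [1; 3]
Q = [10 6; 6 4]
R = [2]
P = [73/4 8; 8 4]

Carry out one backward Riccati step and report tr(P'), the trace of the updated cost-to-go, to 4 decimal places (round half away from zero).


BᵀP = [42.2500 20.0000]
S = R + BᵀPB = [2] + [102.2500] = [104.2500]
BᵀPA = [209.0000 22.2500]
K = S⁻¹·BᵀPA = [2.0048 0.2134]
A−BK = [1.9952 0.7866; -4.0144 -1.6403]
AᵀP(A−BK) = [16.9976 4.3933; 4.3933 1.5012]
P' = Q + AᵀP(A−BK) = [26.9976 10.3933; 10.3933 5.5012]
tr(P') = 32.4988

32.4988


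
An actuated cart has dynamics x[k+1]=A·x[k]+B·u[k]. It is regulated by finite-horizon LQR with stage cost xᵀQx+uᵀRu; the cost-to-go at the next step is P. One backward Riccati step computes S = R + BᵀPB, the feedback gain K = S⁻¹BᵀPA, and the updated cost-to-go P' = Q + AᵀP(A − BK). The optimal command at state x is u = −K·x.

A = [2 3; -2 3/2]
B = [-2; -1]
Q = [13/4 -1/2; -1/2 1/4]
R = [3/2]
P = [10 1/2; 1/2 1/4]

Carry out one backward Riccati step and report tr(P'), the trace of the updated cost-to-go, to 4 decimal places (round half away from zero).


9.8793

BᵀP = [-20.5000 -1.2500]
S = R + BᵀPB = [3/2] + [42.2500] = [43.7500]
BᵀPA = [-38.5000 -63.3750]
K = S⁻¹·BᵀPA = [-0.8800 -1.4486]
A−BK = [0.2400 0.1029; -2.8800 0.0514]
AᵀP(A−BK) = [3.1200 1.9800; 1.9800 3.2593]
P' = Q + AᵀP(A−BK) = [6.3700 1.4800; 1.4800 3.5093]
tr(P') = 9.8793


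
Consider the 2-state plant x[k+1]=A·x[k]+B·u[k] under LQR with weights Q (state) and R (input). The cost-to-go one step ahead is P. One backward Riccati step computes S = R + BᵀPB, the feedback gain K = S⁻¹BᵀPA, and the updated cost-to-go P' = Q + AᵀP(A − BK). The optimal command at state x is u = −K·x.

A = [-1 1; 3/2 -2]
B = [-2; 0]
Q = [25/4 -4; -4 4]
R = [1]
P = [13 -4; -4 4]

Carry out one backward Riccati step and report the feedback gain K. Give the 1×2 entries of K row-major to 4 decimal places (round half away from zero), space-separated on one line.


0.7170 -0.7925

BᵀP = [-26.0000 8.0000]
S = R + BᵀPB = [1] + [52.0000] = [53.0000]
BᵀPA = [38.0000 -42.0000]
K = S⁻¹·BᵀPA = [0.7170 -0.7925]
A−BK = [0.4340 -0.5849; 1.5000 -2.0000]
AᵀP(A−BK) = [6.7547 -8.8868; -8.8868 11.7170]
P' = Q + AᵀP(A−BK) = [13.0047 -12.8868; -12.8868 15.7170]
tr(P') = 28.7217


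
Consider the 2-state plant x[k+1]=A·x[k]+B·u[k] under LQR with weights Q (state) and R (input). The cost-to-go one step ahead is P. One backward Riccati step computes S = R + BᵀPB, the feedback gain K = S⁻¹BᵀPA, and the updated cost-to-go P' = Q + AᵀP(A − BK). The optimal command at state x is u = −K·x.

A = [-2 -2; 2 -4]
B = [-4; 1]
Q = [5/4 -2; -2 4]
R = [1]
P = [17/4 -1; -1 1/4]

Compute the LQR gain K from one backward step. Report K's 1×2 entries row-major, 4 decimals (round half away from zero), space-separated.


BᵀP = [-18.0000 4.2500]
S = R + BᵀPB = [1] + [76.2500] = [77.2500]
BᵀPA = [44.5000 19.0000]
K = S⁻¹·BᵀPA = [0.5761 0.2460]
A−BK = [0.3042 -1.0162; 1.4239 -4.2460]
AᵀP(A−BK) = [0.3657 0.0550; 0.0550 0.3269]
P' = Q + AᵀP(A−BK) = [1.6157 -1.9450; -1.9450 4.3269]
tr(P') = 5.9426

0.5761 0.2460


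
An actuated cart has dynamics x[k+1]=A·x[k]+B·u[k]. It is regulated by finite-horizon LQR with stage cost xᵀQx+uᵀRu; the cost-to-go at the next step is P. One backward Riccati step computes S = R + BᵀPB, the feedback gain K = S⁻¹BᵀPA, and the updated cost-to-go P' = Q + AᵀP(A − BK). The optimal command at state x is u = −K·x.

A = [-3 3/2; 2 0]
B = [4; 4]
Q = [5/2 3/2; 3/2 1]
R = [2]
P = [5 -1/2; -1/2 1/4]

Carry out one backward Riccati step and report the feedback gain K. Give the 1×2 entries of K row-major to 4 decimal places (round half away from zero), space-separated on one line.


-0.8000 0.3857

BᵀP = [18.0000 -1.0000]
S = R + BᵀPB = [2] + [68.0000] = [70.0000]
BᵀPA = [-56.0000 27.0000]
K = S⁻¹·BᵀPA = [-0.8000 0.3857]
A−BK = [0.2000 -0.0429; 5.2000 -1.5429]
AᵀP(A−BK) = [7.2000 -2.4000; -2.4000 0.8357]
P' = Q + AᵀP(A−BK) = [9.7000 -0.9000; -0.9000 1.8357]
tr(P') = 11.5357


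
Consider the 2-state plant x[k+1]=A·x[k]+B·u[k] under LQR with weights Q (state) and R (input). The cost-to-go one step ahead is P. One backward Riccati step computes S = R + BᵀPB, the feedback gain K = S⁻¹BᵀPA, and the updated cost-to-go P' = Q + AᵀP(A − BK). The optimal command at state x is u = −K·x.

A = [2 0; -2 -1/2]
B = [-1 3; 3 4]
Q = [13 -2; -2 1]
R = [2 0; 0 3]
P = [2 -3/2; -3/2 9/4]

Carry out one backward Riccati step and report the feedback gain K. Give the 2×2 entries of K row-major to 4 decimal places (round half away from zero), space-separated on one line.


BᵀP = [-6.5000 8.2500; 0.0000 4.5000]
S = R + BᵀPB = [2 0; 0 3] + [31.2500 13.5000; 13.5000 18.0000] = [33.2500 13.5000; 13.5000 21.0000]
BᵀPA = [-29.5000 -4.1250; -9.0000 -2.2500]
K = S⁻¹·BᵀPA = [-0.9651 -0.1090; 0.1919 -0.0371]
A−BK = [0.4593 0.0022; 0.1279 -0.0247]
AᵀP(A−BK) = [2.2558 0.2006; 0.2006 0.0294]
P' = Q + AᵀP(A−BK) = [15.2558 -1.7994; -1.7994 1.0294]
tr(P') = 16.2852

-0.9651 -0.1090 0.1919 -0.0371


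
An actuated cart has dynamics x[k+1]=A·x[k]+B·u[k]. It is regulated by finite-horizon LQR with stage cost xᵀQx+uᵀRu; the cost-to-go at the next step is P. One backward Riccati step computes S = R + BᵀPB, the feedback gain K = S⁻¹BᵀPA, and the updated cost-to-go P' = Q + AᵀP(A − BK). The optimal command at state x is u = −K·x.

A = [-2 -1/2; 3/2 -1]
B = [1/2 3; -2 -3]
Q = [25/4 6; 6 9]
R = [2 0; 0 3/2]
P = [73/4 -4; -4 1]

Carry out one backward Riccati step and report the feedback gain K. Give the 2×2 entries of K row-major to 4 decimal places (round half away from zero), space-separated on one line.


-0.0801 0.0687 -0.6116 -0.0921

BᵀP = [17.1250 -4.0000; 66.7500 -15.0000]
S = R + BᵀPB = [2 0; 0 3/2] + [16.5625 63.3750; 63.3750 245.2500] = [18.5625 63.3750; 63.3750 246.7500]
BᵀPA = [-40.2500 -4.5625; -156.0000 -18.3750]
K = S⁻¹·BᵀPA = [-0.0801 0.0687; -0.6116 -0.0921]
A−BK = [-0.1250 -0.2580; -0.4952 -1.1390]
AᵀP(A−BK) = [0.6092 0.1456; 0.1456 0.1834]
P' = Q + AᵀP(A−BK) = [6.8592 6.1456; 6.1456 9.1834]
tr(P') = 16.0426


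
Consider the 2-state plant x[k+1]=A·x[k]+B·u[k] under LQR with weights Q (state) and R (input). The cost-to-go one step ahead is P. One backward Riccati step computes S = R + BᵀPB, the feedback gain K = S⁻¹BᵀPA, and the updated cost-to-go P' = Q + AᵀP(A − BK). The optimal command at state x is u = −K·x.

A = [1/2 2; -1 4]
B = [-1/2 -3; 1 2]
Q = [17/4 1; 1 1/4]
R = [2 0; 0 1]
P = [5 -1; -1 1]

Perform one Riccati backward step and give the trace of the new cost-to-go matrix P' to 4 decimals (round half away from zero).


BᵀP = [-3.5000 1.5000; -17.0000 5.0000]
S = R + BᵀPB = [2 0; 0 1] + [3.2500 13.5000; 13.5000 61.0000] = [5.2500 13.5000; 13.5000 62.0000]
BᵀPA = [-3.2500 -1.0000; -13.5000 -14.0000]
K = S⁻¹·BᵀPA = [-0.1344 0.8866; -0.1885 -0.4188]
A−BK = [-0.1326 1.1867; -0.4887 3.9511]
AᵀP(A−BK) = [0.2688 -1.7731; -1.7731 15.0227]
P' = Q + AᵀP(A−BK) = [4.5188 -0.7731; -0.7731 15.2727]
tr(P') = 19.7914

19.7914


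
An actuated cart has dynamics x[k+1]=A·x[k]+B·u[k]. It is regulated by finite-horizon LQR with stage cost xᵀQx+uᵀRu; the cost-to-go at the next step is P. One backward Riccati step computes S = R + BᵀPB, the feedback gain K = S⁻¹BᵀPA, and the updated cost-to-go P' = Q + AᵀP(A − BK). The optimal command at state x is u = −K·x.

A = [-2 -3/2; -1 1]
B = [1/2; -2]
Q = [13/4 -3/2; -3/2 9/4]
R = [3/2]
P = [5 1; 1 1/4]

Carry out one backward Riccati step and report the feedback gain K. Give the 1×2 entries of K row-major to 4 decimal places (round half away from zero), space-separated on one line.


BᵀP = [0.5000 0.0000]
S = R + BᵀPB = [3/2] + [0.2500] = [1.7500]
BᵀPA = [-1.0000 -0.7500]
K = S⁻¹·BᵀPA = [-0.5714 -0.4286]
A−BK = [-1.7143 -1.2857; -2.1429 0.1429]
AᵀP(A−BK) = [23.6786 13.8214; 13.8214 8.1786]
P' = Q + AᵀP(A−BK) = [26.9286 12.3214; 12.3214 10.4286]
tr(P') = 37.3571

-0.5714 -0.4286


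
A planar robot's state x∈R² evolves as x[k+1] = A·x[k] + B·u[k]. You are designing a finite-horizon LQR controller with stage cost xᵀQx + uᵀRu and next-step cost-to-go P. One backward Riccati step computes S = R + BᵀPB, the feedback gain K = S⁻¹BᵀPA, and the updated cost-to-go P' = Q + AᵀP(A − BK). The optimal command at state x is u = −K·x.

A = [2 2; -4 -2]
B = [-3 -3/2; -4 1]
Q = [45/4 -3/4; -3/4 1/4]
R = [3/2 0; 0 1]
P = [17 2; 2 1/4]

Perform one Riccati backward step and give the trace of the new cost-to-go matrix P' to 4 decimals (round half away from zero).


BᵀP = [-59.0000 -7.0000; -23.5000 -2.7500]
S = R + BᵀPB = [3/2 0; 0 1] + [205.0000 81.5000; 81.5000 32.5000] = [206.5000 81.5000; 81.5000 33.5000]
BᵀPA = [-90.0000 -104.0000; -36.0000 -41.5000]
K = S⁻¹·BᵀPA = [-0.2940 -0.3693; -0.3593 -0.3403]
A−BK = [0.5789 0.3816; -4.8167 -3.1370]
AᵀP(A−BK) = [0.6025 0.5100; 0.5100 0.4678]
P' = Q + AᵀP(A−BK) = [11.8525 -0.2400; -0.2400 0.7178]
tr(P') = 12.5703

12.5703


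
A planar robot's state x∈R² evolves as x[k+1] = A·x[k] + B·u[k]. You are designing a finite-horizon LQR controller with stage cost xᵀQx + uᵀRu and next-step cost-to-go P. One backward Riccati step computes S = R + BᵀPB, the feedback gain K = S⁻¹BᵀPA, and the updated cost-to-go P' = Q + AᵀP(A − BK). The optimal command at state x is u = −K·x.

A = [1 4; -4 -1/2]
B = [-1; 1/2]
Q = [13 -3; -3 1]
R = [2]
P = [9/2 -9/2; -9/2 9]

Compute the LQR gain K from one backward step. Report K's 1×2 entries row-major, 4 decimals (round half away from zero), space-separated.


BᵀP = [-6.7500 9.0000]
S = R + BᵀPB = [2] + [11.2500] = [13.2500]
BᵀPA = [-42.7500 -31.5000]
K = S⁻¹·BᵀPA = [-3.2264 -2.3774]
A−BK = [-2.2264 1.6226; -2.3868 0.6887]
AᵀP(A−BK) = [46.5708 8.6179; 8.6179 17.3632]
P' = Q + AᵀP(A−BK) = [59.5708 5.6179; 5.6179 18.3632]
tr(P') = 77.9340

-3.2264 -2.3774


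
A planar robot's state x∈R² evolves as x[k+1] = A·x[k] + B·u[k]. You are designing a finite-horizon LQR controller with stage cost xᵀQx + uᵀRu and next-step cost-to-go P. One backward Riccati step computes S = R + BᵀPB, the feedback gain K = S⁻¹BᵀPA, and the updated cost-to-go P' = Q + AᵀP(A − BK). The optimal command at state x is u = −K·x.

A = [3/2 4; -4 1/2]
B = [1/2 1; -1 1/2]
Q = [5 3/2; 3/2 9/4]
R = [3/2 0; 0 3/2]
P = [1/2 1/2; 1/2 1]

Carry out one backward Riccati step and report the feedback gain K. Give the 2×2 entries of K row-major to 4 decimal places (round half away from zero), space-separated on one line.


BᵀP = [-0.2500 -0.7500; 0.7500 1.0000]
S = R + BᵀPB = [3/2 0; 0 3/2] + [0.6250 -0.6250; -0.6250 1.2500] = [2.1250 -0.6250; -0.6250 2.7500]
BᵀPA = [2.6250 -1.3750; -2.8750 3.5000]
K = S⁻¹·BᵀPA = [0.9943 -0.2923; -0.8195 1.2063]
A−BK = [1.8223 2.9398; -2.5960 -0.3954]
AᵀP(A−BK) = [6.1590 -2.3897; -2.3897 5.6261]
P' = Q + AᵀP(A−BK) = [11.1590 -0.8897; -0.8897 7.8761]
tr(P') = 19.0351

0.9943 -0.2923 -0.8195 1.2063


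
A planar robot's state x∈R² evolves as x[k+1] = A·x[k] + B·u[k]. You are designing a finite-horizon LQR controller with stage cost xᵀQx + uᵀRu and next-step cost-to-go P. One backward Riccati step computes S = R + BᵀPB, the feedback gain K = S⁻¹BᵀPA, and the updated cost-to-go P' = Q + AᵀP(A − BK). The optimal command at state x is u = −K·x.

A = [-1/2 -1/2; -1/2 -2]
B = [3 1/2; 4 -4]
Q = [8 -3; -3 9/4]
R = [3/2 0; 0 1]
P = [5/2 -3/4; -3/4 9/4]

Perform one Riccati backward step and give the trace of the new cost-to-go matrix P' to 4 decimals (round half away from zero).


BᵀP = [4.5000 6.7500; 4.2500 -9.3750]
S = R + BᵀPB = [3/2 0; 0 1] + [40.5000 -24.7500; -24.7500 39.6250] = [42.0000 -24.7500; -24.7500 40.6250]
BᵀPA = [-5.6250 -15.7500; 2.5625 16.6250]
K = S⁻¹·BᵀPA = [-0.1510 -0.2088; -0.0289 0.2820]
A−BK = [-0.0327 -0.0146; -0.0117 -0.0367]
AᵀP(A−BK) = [0.0374 0.0403; 0.0403 0.1477]
P' = Q + AᵀP(A−BK) = [8.0374 -2.9597; -2.9597 2.3977]
tr(P') = 10.4351

10.4351


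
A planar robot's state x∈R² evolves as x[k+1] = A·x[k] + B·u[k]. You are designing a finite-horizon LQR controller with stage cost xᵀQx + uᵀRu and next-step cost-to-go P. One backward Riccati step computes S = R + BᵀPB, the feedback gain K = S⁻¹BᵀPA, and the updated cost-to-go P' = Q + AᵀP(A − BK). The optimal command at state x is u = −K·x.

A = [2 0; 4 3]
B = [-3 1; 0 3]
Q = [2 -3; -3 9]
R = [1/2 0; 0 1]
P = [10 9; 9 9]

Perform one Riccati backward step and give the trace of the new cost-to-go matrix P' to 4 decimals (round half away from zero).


13.5650

BᵀP = [-30.0000 -27.0000; 37.0000 36.0000]
S = R + BᵀPB = [1/2 0; 0 1] + [90.0000 -111.0000; -111.0000 145.0000] = [90.5000 -111.0000; -111.0000 146.0000]
BᵀPA = [-168.0000 -81.0000; 218.0000 108.0000]
K = S⁻¹·BᵀPA = [-0.3700 0.1816; 1.2119 0.8778]
A−BK = [-0.3217 -0.3330; 0.3643 0.3666]
AᵀP(A−BK) = [1.6570 1.1502; 1.1502 0.9081]
P' = Q + AᵀP(A−BK) = [3.6570 -1.8498; -1.8498 9.9081]
tr(P') = 13.5650


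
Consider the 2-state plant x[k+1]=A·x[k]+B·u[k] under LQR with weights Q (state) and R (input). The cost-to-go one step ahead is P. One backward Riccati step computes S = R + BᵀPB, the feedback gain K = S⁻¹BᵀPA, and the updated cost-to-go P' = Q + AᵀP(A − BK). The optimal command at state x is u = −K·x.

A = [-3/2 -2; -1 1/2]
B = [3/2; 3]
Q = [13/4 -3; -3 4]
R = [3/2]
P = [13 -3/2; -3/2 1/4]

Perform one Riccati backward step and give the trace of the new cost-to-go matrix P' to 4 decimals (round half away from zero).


BᵀP = [15.0000 -1.5000]
S = R + BᵀPB = [3/2] + [18.0000] = [19.5000]
BᵀPA = [-21.0000 -30.7500]
K = S⁻¹·BᵀPA = [-1.0769 -1.5769]
A−BK = [0.1154 0.3654; 2.2308 5.2308]
AᵀP(A−BK) = [2.3846 3.8846; 3.8846 6.5721]
P' = Q + AᵀP(A−BK) = [5.6346 0.8846; 0.8846 10.5721]
tr(P') = 16.2067

16.2067


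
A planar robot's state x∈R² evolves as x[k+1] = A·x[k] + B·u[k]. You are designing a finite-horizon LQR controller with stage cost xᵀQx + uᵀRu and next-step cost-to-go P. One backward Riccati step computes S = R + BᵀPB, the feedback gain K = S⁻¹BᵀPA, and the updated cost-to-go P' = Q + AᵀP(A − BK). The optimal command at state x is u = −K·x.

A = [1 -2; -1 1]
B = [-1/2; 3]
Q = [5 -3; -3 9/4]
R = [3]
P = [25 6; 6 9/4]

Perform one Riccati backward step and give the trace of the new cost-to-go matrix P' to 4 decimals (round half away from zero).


BᵀP = [5.5000 3.7500]
S = R + BᵀPB = [3] + [8.5000] = [11.5000]
BᵀPA = [1.7500 -7.2500]
K = S⁻¹·BᵀPA = [0.1522 -0.6304]
A−BK = [1.0761 -2.3152; -1.4565 2.8913]
AᵀP(A−BK) = [14.9837 -33.1467; -33.1467 73.6793]
P' = Q + AᵀP(A−BK) = [19.9837 -36.1467; -36.1467 75.9293]
tr(P') = 95.9130

95.9130


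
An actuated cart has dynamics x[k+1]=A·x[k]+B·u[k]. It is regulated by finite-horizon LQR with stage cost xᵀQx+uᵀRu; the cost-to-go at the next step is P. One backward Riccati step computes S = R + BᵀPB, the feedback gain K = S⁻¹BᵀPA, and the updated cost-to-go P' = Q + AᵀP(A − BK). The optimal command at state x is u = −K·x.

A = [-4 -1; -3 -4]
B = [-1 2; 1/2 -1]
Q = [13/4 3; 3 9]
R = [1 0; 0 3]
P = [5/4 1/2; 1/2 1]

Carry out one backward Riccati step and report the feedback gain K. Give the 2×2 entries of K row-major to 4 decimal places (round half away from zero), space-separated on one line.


1.2000 0.3000 -0.8000 -0.2000

BᵀP = [-1.0000 0.0000; 2.0000 0.0000]
S = R + BᵀPB = [1 0; 0 3] + [1.0000 -2.0000; -2.0000 4.0000] = [2.0000 -2.0000; -2.0000 7.0000]
BᵀPA = [4.0000 1.0000; -8.0000 -2.0000]
K = S⁻¹·BᵀPA = [1.2000 0.3000; -0.8000 -0.2000]
A−BK = [-1.2000 -0.3000; -4.4000 -4.3500]
AᵀP(A−BK) = [29.8000 23.7000; 23.7000 20.5500]
P' = Q + AᵀP(A−BK) = [33.0500 26.7000; 26.7000 29.5500]
tr(P') = 62.6000


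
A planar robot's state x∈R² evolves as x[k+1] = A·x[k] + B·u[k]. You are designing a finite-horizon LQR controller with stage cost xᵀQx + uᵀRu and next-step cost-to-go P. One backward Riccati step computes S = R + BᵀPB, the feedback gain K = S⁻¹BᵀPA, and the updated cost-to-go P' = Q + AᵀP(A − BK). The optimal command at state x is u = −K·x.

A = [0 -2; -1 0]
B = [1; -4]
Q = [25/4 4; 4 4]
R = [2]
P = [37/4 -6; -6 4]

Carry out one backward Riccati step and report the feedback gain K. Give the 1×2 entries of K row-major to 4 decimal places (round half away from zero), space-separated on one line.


0.1785 -0.5396

BᵀP = [33.2500 -22.0000]
S = R + BᵀPB = [2] + [121.2500] = [123.2500]
BᵀPA = [22.0000 -66.5000]
K = S⁻¹·BᵀPA = [0.1785 -0.5396]
A−BK = [-0.1785 -1.4604; -0.2860 -2.1582]
AᵀP(A−BK) = [0.0730 -0.1298; -0.1298 1.1197]
P' = Q + AᵀP(A−BK) = [6.3230 3.8702; 3.8702 5.1197]
tr(P') = 11.4427


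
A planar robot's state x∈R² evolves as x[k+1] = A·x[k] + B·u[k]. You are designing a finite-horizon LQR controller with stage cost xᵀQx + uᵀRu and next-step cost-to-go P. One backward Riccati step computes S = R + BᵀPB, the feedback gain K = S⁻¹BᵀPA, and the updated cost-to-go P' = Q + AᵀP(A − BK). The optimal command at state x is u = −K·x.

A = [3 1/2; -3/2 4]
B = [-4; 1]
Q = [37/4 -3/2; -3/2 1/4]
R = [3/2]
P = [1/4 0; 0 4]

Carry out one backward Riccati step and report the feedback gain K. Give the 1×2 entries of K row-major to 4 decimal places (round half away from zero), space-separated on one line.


BᵀP = [-1.0000 4.0000]
S = R + BᵀPB = [3/2] + [8.0000] = [9.5000]
BᵀPA = [-9.0000 15.5000]
K = S⁻¹·BᵀPA = [-0.9474 1.6316]
A−BK = [-0.7895 7.0263; -0.5526 2.3684]
AᵀP(A−BK) = [2.7237 -8.9408; -8.9408 38.7730]
P' = Q + AᵀP(A−BK) = [11.9737 -10.4408; -10.4408 39.0230]
tr(P') = 50.9967

-0.9474 1.6316


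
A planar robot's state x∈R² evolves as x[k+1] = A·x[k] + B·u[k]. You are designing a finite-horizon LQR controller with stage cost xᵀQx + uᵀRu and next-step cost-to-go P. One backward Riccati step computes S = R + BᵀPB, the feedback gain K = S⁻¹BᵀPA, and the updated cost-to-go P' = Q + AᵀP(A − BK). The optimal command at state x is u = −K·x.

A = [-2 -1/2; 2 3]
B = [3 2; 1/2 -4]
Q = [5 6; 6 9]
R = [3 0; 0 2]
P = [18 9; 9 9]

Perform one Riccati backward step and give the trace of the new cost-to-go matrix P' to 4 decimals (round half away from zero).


BᵀP = [58.5000 31.5000; 0.0000 -18.0000]
S = R + BᵀPB = [3 0; 0 2] + [191.2500 -9.0000; -9.0000 72.0000] = [194.2500 -9.0000; -9.0000 74.0000]
BᵀPA = [-54.0000 65.2500; -36.0000 -54.0000]
K = S⁻¹·BᵀPA = [-0.3022 0.3038; -0.5232 -0.6928]
A−BK = [-0.0468 -0.0259; 0.0581 0.0770]
AᵀP(A−BK) = [0.8425 0.4656; 0.4656 1.2663]
P' = Q + AᵀP(A−BK) = [5.8425 6.4656; 6.4656 10.2663]
tr(P') = 16.1088

16.1088


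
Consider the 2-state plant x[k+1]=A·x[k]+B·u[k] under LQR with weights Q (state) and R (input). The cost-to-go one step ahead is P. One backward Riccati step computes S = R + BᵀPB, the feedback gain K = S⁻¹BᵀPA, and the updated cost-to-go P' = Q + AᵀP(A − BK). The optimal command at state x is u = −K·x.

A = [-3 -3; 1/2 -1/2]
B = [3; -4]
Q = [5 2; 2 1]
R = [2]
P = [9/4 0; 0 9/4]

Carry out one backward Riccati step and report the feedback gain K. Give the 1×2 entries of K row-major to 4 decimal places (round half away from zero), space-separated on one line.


-0.4249 -0.2704

BᵀP = [6.7500 -9.0000]
S = R + BᵀPB = [2] + [56.2500] = [58.2500]
BᵀPA = [-24.7500 -15.7500]
K = S⁻¹·BᵀPA = [-0.4249 -0.2704]
A−BK = [-1.7253 -2.1888; -1.1996 -1.5815]
AᵀP(A−BK) = [10.2964 12.9954; 12.9954 16.5539]
P' = Q + AᵀP(A−BK) = [15.2964 14.9954; 14.9954 17.5539]
tr(P') = 32.8503


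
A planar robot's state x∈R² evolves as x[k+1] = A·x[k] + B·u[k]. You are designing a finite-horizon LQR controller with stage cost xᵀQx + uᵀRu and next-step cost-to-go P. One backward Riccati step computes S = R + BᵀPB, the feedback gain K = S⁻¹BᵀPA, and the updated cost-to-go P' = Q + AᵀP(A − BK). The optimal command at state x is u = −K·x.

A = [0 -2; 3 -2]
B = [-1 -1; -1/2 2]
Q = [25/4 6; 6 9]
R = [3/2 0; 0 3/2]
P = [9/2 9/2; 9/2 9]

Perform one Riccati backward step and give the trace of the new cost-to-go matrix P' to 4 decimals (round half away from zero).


26.7045

BᵀP = [-6.7500 -9.0000; 4.5000 13.5000]
S = R + BᵀPB = [3/2 0; 0 3/2] + [11.2500 -11.2500; -11.2500 22.5000] = [12.7500 -11.2500; -11.2500 24.0000]
BᵀPA = [-27.0000 31.5000; 40.5000 -36.0000]
K = S⁻¹·BᵀPA = [-1.0721 1.9561; 1.1850 -0.5831]
A−BK = [0.1129 -0.6270; 0.0940 0.1442]
AᵀP(A−BK) = [4.0627 -4.5705; -4.5705 7.3918]
P' = Q + AᵀP(A−BK) = [10.3127 1.4295; 1.4295 16.3918]
tr(P') = 26.7045


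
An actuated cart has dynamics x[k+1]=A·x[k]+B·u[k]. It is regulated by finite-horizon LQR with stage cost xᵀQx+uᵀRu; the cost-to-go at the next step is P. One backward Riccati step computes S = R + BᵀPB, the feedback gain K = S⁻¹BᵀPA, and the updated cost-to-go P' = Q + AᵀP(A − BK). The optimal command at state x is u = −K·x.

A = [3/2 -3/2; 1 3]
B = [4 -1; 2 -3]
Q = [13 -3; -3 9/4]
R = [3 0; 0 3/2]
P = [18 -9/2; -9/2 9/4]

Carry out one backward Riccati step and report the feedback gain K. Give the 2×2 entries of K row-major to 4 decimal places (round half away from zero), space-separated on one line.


0.3458 -0.7170 -0.0956 -1.2652

BᵀP = [63.0000 -13.5000; -4.5000 -2.2500]
S = R + BᵀPB = [3 0; 0 3/2] + [225.0000 -22.5000; -22.5000 11.2500] = [228.0000 -22.5000; -22.5000 12.7500]
BᵀPA = [81.0000 -135.0000; -9.0000 0.0000]
K = S⁻¹·BᵀPA = [0.3458 -0.7170; -0.0956 -1.2652]
A−BK = [0.0211 0.1026; 0.0216 0.6382]
AᵀP(A−BK) = [0.3775 -0.5630; -0.5630 4.4599]
P' = Q + AᵀP(A−BK) = [13.3775 -3.5630; -3.5630 6.7099]
tr(P') = 20.0874


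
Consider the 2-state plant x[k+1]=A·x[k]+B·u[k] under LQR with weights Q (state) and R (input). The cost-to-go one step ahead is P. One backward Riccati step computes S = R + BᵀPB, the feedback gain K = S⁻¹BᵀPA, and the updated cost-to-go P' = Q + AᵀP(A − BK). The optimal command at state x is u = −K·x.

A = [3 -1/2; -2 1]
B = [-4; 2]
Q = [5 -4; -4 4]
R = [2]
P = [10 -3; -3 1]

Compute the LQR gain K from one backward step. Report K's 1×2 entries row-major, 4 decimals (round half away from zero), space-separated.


BᵀP = [-46.0000 14.0000]
S = R + BᵀPB = [2] + [212.0000] = [214.0000]
BᵀPA = [-166.0000 37.0000]
K = S⁻¹·BᵀPA = [-0.7757 0.1729]
A−BK = [-0.1028 0.1916; -0.4486 0.6542]
AᵀP(A−BK) = [1.2336 -0.2991; -0.2991 0.1028]
P' = Q + AᵀP(A−BK) = [6.2336 -4.2991; -4.2991 4.1028]
tr(P') = 10.3364

-0.7757 0.1729


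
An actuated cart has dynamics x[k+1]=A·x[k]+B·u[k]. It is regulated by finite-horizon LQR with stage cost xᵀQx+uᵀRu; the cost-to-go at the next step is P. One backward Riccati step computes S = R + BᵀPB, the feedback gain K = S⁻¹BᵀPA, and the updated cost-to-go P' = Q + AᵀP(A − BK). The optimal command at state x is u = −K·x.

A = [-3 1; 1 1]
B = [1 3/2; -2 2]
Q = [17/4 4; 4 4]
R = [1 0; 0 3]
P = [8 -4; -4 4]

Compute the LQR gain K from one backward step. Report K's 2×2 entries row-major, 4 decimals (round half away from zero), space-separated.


-1.4634 0.0976 -0.7692 0.4615

BᵀP = [16.0000 -12.0000; 4.0000 2.0000]
S = R + BᵀPB = [1 0; 0 3] + [40.0000 0.0000; 0.0000 10.0000] = [41.0000 0.0000; 0.0000 13.0000]
BᵀPA = [-60.0000 4.0000; -10.0000 6.0000]
K = S⁻¹·BᵀPA = [-1.4634 0.0976; -0.7692 0.4615]
A−BK = [-0.3827 0.2101; -0.3884 0.2720]
AᵀP(A−BK) = [4.5028 -1.5310; -1.5310 0.8405]
P' = Q + AᵀP(A−BK) = [8.7528 2.4690; 2.4690 4.8405]
tr(P') = 13.5933


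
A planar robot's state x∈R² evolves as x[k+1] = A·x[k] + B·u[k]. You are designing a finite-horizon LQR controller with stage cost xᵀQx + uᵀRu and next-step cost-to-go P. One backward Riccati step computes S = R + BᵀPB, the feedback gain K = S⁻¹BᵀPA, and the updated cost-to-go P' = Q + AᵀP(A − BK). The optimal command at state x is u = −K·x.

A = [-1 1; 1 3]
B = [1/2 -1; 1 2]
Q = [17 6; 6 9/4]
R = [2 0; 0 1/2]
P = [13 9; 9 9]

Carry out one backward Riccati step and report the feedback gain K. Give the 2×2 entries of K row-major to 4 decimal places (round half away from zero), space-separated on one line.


BᵀP = [15.5000 13.5000; 5.0000 9.0000]
S = R + BᵀPB = [2 0; 0 1/2] + [21.2500 11.5000; 11.5000 13.0000] = [23.2500 11.5000; 11.5000 13.5000]
BᵀPA = [-2.0000 56.0000; 4.0000 32.0000]
K = S⁻¹·BᵀPA = [-0.4019 2.1363; 0.6387 0.5506]
A−BK = [-0.1604 0.4825; 0.1246 -0.2374]
AᵀP(A−BK) = [0.6414 -1.9298; -1.9298 10.7502]
P' = Q + AᵀP(A−BK) = [17.6414 4.0702; 4.0702 13.0002]
tr(P') = 30.6416

-0.4019 2.1363 0.6387 0.5506


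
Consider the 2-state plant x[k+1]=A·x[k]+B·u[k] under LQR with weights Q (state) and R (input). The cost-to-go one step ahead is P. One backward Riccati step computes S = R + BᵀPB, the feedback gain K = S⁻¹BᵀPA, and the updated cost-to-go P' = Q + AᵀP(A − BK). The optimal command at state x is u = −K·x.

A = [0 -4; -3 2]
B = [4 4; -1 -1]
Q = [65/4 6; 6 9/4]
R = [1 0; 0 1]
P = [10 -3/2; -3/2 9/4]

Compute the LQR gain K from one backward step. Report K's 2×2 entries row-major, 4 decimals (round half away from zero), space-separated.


0.0708 -0.5222 0.0708 -0.5222

BᵀP = [41.5000 -8.2500; 41.5000 -8.2500]
S = R + BᵀPB = [1 0; 0 1] + [174.2500 174.2500; 174.2500 174.2500] = [175.2500 174.2500; 174.2500 175.2500]
BᵀPA = [24.7500 -182.5000; 24.7500 -182.5000]
K = S⁻¹·BᵀPA = [0.0708 -0.5222; 0.0708 -0.5222]
A−BK = [-0.5665 0.1774; -2.8584 0.9557]
AᵀP(A−BK) = [16.7446 -5.6524; -5.6524 2.4063]
P' = Q + AᵀP(A−BK) = [32.9946 0.3476; 0.3476 4.6563]
tr(P') = 37.6509


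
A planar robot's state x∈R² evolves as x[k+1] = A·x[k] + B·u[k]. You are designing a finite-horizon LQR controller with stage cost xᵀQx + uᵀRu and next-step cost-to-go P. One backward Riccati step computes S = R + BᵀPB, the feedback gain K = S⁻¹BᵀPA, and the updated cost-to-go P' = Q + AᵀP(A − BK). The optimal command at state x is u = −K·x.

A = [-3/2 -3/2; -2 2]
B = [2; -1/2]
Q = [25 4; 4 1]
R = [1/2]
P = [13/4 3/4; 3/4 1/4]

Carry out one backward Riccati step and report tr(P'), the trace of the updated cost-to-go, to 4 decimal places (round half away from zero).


27.3756

BᵀP = [6.1250 1.3750]
S = R + BᵀPB = [1/2] + [11.5625] = [12.0625]
BᵀPA = [-11.9375 -6.4375]
K = S⁻¹·BᵀPA = [-0.9896 -0.5337]
A−BK = [0.4793 -0.4326; -2.4948 1.7332]
AᵀP(A−BK) = [0.9987 -0.0583; -0.0583 0.3769]
P' = Q + AᵀP(A−BK) = [25.9987 3.9417; 3.9417 1.3769]
tr(P') = 27.3756


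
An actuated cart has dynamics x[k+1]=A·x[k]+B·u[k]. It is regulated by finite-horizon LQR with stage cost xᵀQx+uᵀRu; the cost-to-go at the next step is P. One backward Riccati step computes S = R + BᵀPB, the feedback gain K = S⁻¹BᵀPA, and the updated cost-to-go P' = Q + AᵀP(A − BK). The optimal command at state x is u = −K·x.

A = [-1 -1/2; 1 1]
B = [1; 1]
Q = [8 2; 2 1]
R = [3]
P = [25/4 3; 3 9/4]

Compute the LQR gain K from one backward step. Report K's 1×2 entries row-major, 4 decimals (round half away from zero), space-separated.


-0.2286 0.0357

BᵀP = [9.2500 5.2500]
S = R + BᵀPB = [3] + [14.5000] = [17.5000]
BᵀPA = [-4.0000 0.6250]
K = S⁻¹·BᵀPA = [-0.2286 0.0357]
A−BK = [-0.7714 -0.5357; 1.2286 0.9643]
AᵀP(A−BK) = [1.5857 1.0179; 1.0179 0.7902]
P' = Q + AᵀP(A−BK) = [9.5857 3.0179; 3.0179 1.7902]
tr(P') = 11.3759


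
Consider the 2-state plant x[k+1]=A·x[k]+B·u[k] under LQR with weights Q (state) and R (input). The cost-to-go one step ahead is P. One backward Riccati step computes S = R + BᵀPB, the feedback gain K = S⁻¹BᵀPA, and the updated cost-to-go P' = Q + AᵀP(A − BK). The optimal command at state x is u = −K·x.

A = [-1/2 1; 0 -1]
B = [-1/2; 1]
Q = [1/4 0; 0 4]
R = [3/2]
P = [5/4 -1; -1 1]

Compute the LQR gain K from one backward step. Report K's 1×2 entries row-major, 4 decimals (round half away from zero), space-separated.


BᵀP = [-1.6250 1.5000]
S = R + BᵀPB = [3/2] + [2.3125] = [3.8125]
BᵀPA = [0.8125 -3.1250]
K = S⁻¹·BᵀPA = [0.2131 -0.8197]
A−BK = [-0.3934 0.5902; -0.2131 -0.1803]
AᵀP(A−BK) = [0.1393 -0.4590; -0.4590 1.6885]
P' = Q + AᵀP(A−BK) = [0.3893 -0.4590; -0.4590 5.6885]
tr(P') = 6.0779

0.2131 -0.8197


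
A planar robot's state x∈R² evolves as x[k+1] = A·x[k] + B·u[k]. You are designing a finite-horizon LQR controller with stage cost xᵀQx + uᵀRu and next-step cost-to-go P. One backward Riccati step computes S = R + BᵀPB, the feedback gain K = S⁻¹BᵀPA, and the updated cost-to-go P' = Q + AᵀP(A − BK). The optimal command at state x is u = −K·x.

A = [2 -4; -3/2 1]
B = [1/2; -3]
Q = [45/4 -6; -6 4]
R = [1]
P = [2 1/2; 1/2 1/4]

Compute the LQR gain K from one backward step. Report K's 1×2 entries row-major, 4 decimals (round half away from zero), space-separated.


BᵀP = [-0.5000 -0.5000]
S = R + BᵀPB = [1] + [1.2500] = [2.2500]
BᵀPA = [-0.2500 1.5000]
K = S⁻¹·BᵀPA = [-0.1111 0.6667]
A−BK = [2.0556 -4.3333; -1.8333 3.0000]
AᵀP(A−BK) = [5.5347 -12.2083; -12.2083 27.2500]
P' = Q + AᵀP(A−BK) = [16.7847 -18.2083; -18.2083 31.2500]
tr(P') = 48.0347

-0.1111 0.6667


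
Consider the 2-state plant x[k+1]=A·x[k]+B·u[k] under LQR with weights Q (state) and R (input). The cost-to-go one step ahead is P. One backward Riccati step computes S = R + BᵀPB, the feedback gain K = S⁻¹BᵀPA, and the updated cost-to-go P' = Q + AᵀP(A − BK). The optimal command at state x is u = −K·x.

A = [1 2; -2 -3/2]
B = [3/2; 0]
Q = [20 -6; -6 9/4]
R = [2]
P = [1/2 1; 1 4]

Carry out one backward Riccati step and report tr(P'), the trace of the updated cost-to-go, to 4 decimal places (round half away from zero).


37.9500

BᵀP = [0.7500 1.5000]
S = R + BᵀPB = [2] + [1.1250] = [3.1250]
BᵀPA = [-2.2500 -0.7500]
K = S⁻¹·BᵀPA = [-0.7200 -0.2400]
A−BK = [2.0800 2.3600; -2.0000 -1.5000]
AᵀP(A−BK) = [10.8800 6.9600; 6.9600 4.8200]
P' = Q + AᵀP(A−BK) = [30.8800 0.9600; 0.9600 7.0700]
tr(P') = 37.9500


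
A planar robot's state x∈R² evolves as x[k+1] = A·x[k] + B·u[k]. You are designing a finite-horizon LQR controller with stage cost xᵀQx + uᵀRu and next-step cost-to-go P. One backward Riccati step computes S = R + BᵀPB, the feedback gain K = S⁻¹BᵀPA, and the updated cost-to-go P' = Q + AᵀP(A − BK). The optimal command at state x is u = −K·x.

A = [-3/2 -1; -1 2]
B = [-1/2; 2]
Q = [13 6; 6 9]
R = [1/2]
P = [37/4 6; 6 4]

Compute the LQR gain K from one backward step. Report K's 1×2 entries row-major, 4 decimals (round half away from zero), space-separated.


-2.3578 0.3853

BᵀP = [7.3750 5.0000]
S = R + BᵀPB = [1/2] + [6.3125] = [6.8125]
BᵀPA = [-16.0625 2.6250]
K = S⁻¹·BᵀPA = [-2.3578 0.3853]
A−BK = [-2.6789 -0.8073; 3.7156 1.2294]
AᵀP(A−BK) = [4.9404 0.0642; 0.0642 0.2385]
P' = Q + AᵀP(A−BK) = [17.9404 6.0642; 6.0642 9.2385]
tr(P') = 27.1789


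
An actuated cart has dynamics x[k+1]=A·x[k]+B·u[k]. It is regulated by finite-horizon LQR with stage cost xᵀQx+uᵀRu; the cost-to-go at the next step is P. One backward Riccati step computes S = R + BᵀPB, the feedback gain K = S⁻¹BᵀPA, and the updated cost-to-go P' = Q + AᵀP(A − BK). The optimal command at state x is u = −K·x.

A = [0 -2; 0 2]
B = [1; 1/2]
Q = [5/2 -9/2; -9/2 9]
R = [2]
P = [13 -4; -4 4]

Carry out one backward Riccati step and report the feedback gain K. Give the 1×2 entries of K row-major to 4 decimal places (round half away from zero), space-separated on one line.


0.0000 -2.1667

BᵀP = [11.0000 -2.0000]
S = R + BᵀPB = [2] + [10.0000] = [12.0000]
BᵀPA = [0.0000 -26.0000]
K = S⁻¹·BᵀPA = [0.0000 -2.1667]
A−BK = [0.0000 0.1667; 0.0000 3.0833]
AᵀP(A−BK) = [0.0000 0.0000; 0.0000 43.6667]
P' = Q + AᵀP(A−BK) = [2.5000 -4.5000; -4.5000 52.6667]
tr(P') = 55.1667


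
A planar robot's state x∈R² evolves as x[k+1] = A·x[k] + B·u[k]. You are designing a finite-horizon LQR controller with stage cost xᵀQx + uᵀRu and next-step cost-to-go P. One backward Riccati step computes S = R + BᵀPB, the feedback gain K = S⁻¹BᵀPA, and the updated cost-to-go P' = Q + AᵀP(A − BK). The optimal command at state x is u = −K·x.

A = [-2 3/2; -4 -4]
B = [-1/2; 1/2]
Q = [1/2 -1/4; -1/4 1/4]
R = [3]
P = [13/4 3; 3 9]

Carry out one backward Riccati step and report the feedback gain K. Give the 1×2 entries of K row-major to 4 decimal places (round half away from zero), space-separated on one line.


BᵀP = [-0.1250 3.0000]
S = R + BᵀPB = [3] + [1.5625] = [4.5625]
BᵀPA = [-11.7500 -12.1875]
K = S⁻¹·BᵀPA = [-2.5753 -2.6712]
A−BK = [-3.2877 0.1644; -2.7123 -2.6644]
AᵀP(A−BK) = [174.7397 108.8630; 108.8630 82.7568]
P' = Q + AᵀP(A−BK) = [175.2397 108.6130; 108.6130 83.0068]
tr(P') = 258.2466

-2.5753 -2.6712


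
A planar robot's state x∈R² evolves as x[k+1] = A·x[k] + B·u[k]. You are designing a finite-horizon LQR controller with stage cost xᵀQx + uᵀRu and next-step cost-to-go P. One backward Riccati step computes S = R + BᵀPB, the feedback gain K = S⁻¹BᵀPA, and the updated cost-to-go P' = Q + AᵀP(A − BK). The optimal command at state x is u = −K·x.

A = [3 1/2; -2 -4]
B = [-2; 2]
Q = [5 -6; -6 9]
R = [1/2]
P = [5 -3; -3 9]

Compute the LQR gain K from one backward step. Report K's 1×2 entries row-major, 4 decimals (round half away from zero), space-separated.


BᵀP = [-16.0000 24.0000]
S = R + BᵀPB = [1/2] + [80.0000] = [80.5000]
BᵀPA = [-96.0000 -104.0000]
K = S⁻¹·BᵀPA = [-1.1925 -1.2919]
A−BK = [0.6149 -2.0839; 0.3851 -1.4161]
AᵀP(A−BK) = [2.5155 -5.5248; -5.5248 22.8898]
P' = Q + AᵀP(A−BK) = [7.5155 -11.5248; -11.5248 31.8898]
tr(P') = 39.4053

-1.1925 -1.2919


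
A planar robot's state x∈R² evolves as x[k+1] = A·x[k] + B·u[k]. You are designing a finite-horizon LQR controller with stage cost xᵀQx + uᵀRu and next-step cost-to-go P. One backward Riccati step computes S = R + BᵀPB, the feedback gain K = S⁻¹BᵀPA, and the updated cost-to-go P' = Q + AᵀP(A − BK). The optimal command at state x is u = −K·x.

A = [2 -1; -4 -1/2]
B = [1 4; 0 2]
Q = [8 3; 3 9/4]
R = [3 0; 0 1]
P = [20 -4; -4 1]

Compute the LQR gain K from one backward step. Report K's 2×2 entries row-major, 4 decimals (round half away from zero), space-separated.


0.2637 -0.0220 0.6935 -0.2430

BᵀP = [20.0000 -4.0000; 72.0000 -14.0000]
S = R + BᵀPB = [3 0; 0 1] + [20.0000 72.0000; 72.0000 260.0000] = [23.0000 72.0000; 72.0000 261.0000]
BᵀPA = [56.0000 -18.0000; 200.0000 -65.0000]
K = S⁻¹·BᵀPA = [0.2637 -0.0220; 0.6935 -0.2430]
A−BK = [-1.0379 -0.0061; -5.3871 -0.0140]
AᵀP(A−BK) = [6.5250 -0.1734; -0.1734 0.0607]
P' = Q + AᵀP(A−BK) = [14.5250 2.8266; 2.8266 2.3107]
tr(P') = 16.8358
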